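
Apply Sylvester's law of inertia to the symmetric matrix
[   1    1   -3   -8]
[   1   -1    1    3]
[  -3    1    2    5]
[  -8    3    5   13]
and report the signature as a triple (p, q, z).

step 0: pivot 1 → sign +
step 1: pivot -2 → sign −
step 2: pivot 1 → sign +
step 3: pivot 1/2 → sign +
signature = (3, 1, 0)

Answer: (3, 1, 0)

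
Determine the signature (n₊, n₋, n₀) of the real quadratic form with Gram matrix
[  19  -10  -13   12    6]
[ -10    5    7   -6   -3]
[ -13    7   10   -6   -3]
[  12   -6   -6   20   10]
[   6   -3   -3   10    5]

step 0: pivot 19 → sign +
step 1: pivot -5/19 → sign −
step 2: pivot 6/5 → sign +
step 3: pivot 8 → sign +
step 4: row/col 4 already zero → sign 0
signature = (3, 1, 1)

Answer: (3, 1, 1)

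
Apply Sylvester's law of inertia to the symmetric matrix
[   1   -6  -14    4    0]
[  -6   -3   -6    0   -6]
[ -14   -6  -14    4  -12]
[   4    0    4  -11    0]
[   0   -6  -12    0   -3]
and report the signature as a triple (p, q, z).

Answer: (1, 4, 0)

Derivation:
step 0: pivot 1 → sign +
step 1: pivot -39 → sign −
step 2: pivot -30/13 → sign −
step 3: pivot -3 → sign −
step 4: pivot -3/5 → sign −
signature = (1, 4, 0)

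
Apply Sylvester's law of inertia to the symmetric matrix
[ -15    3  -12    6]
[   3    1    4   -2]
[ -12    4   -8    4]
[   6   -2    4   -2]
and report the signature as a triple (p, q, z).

Answer: (1, 1, 2)

Derivation:
step 0: pivot -15 → sign −
step 1: pivot 8/5 → sign +
step 2: row/col 2 already zero → sign 0
step 3: row/col 3 already zero → sign 0
signature = (1, 1, 2)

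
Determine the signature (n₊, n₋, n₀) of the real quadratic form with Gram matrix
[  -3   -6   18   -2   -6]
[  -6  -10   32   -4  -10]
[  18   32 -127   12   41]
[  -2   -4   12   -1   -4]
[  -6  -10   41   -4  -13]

step 0: pivot -3 → sign −
step 1: pivot 2 → sign +
step 2: pivot -27 → sign −
step 3: pivot 1/3 → sign +
step 4: row/col 4 already zero → sign 0
signature = (2, 2, 1)

Answer: (2, 2, 1)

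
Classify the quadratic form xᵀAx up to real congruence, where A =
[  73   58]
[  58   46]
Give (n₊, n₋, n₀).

step 0: pivot 73 → sign +
step 1: pivot -6/73 → sign −
signature = (1, 1, 0)

Answer: (1, 1, 0)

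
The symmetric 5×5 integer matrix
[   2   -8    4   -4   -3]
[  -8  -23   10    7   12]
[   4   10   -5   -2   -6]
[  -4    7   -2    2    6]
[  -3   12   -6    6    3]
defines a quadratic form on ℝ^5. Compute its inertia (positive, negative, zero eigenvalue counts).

Answer: (1, 4, 0)

Derivation:
step 0: pivot 2 → sign +
step 1: pivot -55 → sign −
step 2: pivot -39/55 → sign −
step 3: pivot -3/13 → sign −
step 4: pivot -3/2 → sign −
signature = (1, 4, 0)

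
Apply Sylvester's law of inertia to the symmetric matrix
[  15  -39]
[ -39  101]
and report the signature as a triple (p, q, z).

step 0: pivot 15 → sign +
step 1: pivot -2/5 → sign −
signature = (1, 1, 0)

Answer: (1, 1, 0)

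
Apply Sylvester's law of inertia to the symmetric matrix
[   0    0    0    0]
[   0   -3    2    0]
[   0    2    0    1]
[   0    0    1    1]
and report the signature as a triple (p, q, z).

Answer: (2, 1, 1)

Derivation:
step 0: pivot -3 → sign −
step 1: pivot 4/3 → sign +
step 2: pivot 1/4 → sign +
step 3: row/col 3 already zero → sign 0
signature = (2, 1, 1)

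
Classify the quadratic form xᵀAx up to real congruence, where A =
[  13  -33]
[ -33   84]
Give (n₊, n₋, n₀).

Answer: (2, 0, 0)

Derivation:
step 0: pivot 13 → sign +
step 1: pivot 3/13 → sign +
signature = (2, 0, 0)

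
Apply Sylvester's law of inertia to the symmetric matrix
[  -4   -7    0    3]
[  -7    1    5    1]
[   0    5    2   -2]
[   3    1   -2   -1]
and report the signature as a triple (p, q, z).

Answer: (2, 2, 0)

Derivation:
step 0: pivot -4 → sign −
step 1: pivot 53/4 → sign +
step 2: pivot 6/53 → sign +
step 3: pivot -3/2 → sign −
signature = (2, 2, 0)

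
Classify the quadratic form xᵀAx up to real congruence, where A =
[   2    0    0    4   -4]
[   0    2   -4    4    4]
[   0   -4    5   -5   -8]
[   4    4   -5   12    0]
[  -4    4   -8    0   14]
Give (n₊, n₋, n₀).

Answer: (2, 3, 0)

Derivation:
step 0: pivot 2 → sign +
step 1: pivot 2 → sign +
step 2: pivot -3 → sign −
step 3: pivot -1 → sign −
step 4: pivot -2 → sign −
signature = (2, 3, 0)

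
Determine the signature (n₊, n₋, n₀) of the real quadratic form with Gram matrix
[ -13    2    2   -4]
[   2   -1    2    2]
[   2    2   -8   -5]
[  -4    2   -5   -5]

step 0: pivot -13 → sign −
step 1: pivot -9/13 → sign −
step 2: pivot -1 → sign −
step 3: pivot 1 → sign +
signature = (1, 3, 0)

Answer: (1, 3, 0)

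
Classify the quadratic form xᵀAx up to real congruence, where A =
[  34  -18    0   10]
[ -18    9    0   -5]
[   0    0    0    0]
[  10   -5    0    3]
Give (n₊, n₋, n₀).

step 0: pivot 34 → sign +
step 1: pivot -9/17 → sign −
step 2: pivot 2/9 → sign +
step 3: row/col 3 already zero → sign 0
signature = (2, 1, 1)

Answer: (2, 1, 1)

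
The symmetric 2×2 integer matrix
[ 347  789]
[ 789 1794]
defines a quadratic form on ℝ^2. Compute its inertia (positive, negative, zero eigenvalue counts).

Answer: (1, 1, 0)

Derivation:
step 0: pivot 347 → sign +
step 1: pivot -3/347 → sign −
signature = (1, 1, 0)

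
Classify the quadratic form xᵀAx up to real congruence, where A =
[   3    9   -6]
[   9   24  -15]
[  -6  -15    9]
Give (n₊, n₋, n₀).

step 0: pivot 3 → sign +
step 1: pivot -3 → sign −
step 2: row/col 2 already zero → sign 0
signature = (1, 1, 1)

Answer: (1, 1, 1)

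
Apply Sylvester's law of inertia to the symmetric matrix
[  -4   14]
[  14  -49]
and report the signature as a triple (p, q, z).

Answer: (0, 1, 1)

Derivation:
step 0: pivot -4 → sign −
step 1: row/col 1 already zero → sign 0
signature = (0, 1, 1)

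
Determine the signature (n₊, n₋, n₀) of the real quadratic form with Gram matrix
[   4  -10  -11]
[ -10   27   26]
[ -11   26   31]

step 0: pivot 4 → sign +
step 1: pivot 2 → sign +
step 2: pivot -3/8 → sign −
signature = (2, 1, 0)

Answer: (2, 1, 0)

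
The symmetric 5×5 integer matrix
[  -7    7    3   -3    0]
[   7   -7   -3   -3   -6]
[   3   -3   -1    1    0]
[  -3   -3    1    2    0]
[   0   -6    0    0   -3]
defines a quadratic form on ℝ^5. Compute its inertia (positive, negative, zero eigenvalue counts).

Answer: (2, 2, 1)

Derivation:
step 0: pivot -7 → sign −
step 1: pivot 2/7 → sign +
step 2: pivot 3 → sign +
step 3: pivot -12 → sign −
step 4: row/col 4 already zero → sign 0
signature = (2, 2, 1)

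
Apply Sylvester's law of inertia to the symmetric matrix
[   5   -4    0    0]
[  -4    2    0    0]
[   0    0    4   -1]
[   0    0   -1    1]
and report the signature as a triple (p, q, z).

step 0: pivot 5 → sign +
step 1: pivot -6/5 → sign −
step 2: pivot 4 → sign +
step 3: pivot 3/4 → sign +
signature = (3, 1, 0)

Answer: (3, 1, 0)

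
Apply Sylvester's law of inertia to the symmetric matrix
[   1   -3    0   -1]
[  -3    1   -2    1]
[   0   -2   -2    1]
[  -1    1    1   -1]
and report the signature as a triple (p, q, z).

Answer: (1, 2, 1)

Derivation:
step 0: pivot 1 → sign +
step 1: pivot -8 → sign −
step 2: pivot -3/2 → sign −
step 3: row/col 3 already zero → sign 0
signature = (1, 2, 1)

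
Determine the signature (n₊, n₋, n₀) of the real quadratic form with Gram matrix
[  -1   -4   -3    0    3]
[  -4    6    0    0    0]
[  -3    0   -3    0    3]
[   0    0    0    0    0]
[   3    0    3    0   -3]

Answer: (1, 2, 2)

Derivation:
step 0: pivot -1 → sign −
step 1: pivot 22 → sign +
step 2: pivot -6/11 → sign −
step 3: row/col 3 already zero → sign 0
step 4: row/col 4 already zero → sign 0
signature = (1, 2, 2)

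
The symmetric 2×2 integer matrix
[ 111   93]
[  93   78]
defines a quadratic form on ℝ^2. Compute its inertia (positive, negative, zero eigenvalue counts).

step 0: pivot 111 → sign +
step 1: pivot 3/37 → sign +
signature = (2, 0, 0)

Answer: (2, 0, 0)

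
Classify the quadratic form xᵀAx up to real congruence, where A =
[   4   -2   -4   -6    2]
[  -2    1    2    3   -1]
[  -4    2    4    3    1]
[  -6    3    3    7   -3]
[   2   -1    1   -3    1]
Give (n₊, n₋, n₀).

Answer: (2, 2, 1)

Derivation:
step 0: pivot 4 → sign +
step 1: pivot -2 → sign −
step 2: pivot 9/2 → sign +
step 3: pivot -2 → sign −
step 4: row/col 4 already zero → sign 0
signature = (2, 2, 1)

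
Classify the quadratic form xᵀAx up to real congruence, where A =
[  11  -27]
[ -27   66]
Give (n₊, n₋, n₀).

step 0: pivot 11 → sign +
step 1: pivot -3/11 → sign −
signature = (1, 1, 0)

Answer: (1, 1, 0)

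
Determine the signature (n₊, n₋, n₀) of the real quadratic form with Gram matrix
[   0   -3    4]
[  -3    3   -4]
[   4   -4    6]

Answer: (2, 1, 0)

Derivation:
step 0: pivot 3 → sign +
step 1: pivot -3 → sign −
step 2: pivot 2/3 → sign +
signature = (2, 1, 0)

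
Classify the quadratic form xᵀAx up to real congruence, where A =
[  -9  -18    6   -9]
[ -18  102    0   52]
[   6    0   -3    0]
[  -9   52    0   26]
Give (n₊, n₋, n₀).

Answer: (1, 3, 0)

Derivation:
step 0: pivot -9 → sign −
step 1: pivot 138 → sign +
step 2: pivot -1/23 → sign −
step 3: pivot -1/3 → sign −
signature = (1, 3, 0)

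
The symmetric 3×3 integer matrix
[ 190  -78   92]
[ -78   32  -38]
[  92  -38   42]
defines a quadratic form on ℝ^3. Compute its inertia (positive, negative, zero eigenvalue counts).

step 0: pivot 190 → sign +
step 1: pivot -2/95 → sign −
step 2: row/col 2 already zero → sign 0
signature = (1, 1, 1)

Answer: (1, 1, 1)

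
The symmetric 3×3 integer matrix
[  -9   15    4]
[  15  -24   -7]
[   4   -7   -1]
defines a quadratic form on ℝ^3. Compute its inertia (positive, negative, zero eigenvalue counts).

step 0: pivot -9 → sign −
step 1: pivot 1 → sign +
step 2: pivot 2/3 → sign +
signature = (2, 1, 0)

Answer: (2, 1, 0)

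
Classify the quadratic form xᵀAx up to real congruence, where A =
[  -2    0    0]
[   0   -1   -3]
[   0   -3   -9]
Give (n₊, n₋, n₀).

step 0: pivot -2 → sign −
step 1: pivot -1 → sign −
step 2: row/col 2 already zero → sign 0
signature = (0, 2, 1)

Answer: (0, 2, 1)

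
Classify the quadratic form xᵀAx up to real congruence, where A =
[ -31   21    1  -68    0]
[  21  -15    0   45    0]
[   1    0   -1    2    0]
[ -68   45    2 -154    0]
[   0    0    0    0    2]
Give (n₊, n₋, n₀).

Answer: (1, 3, 1)

Derivation:
step 0: pivot -31 → sign −
step 1: pivot -24/31 → sign −
step 2: pivot -3/8 → sign −
step 3: pivot 2 → sign +
step 4: row/col 4 already zero → sign 0
signature = (1, 3, 1)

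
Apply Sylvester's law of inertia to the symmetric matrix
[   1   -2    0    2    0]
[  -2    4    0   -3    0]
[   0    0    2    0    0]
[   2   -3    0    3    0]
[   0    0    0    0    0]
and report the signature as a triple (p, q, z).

Answer: (3, 1, 1)

Derivation:
step 0: pivot 1 → sign +
step 1: pivot 2 → sign +
step 2: pivot -1 → sign −
step 3: pivot 1 → sign +
step 4: row/col 4 already zero → sign 0
signature = (3, 1, 1)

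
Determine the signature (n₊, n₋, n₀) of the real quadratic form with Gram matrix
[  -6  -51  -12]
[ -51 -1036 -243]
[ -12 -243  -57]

step 0: pivot -6 → sign −
step 1: pivot -1205/2 → sign −
step 2: pivot -3/1205 → sign −
signature = (0, 3, 0)

Answer: (0, 3, 0)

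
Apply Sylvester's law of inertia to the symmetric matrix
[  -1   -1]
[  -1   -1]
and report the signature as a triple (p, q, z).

step 0: pivot -1 → sign −
step 1: row/col 1 already zero → sign 0
signature = (0, 1, 1)

Answer: (0, 1, 1)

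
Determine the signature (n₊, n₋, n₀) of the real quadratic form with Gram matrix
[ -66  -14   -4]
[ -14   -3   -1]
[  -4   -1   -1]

Answer: (0, 2, 1)

Derivation:
step 0: pivot -66 → sign −
step 1: pivot -1/33 → sign −
step 2: row/col 2 already zero → sign 0
signature = (0, 2, 1)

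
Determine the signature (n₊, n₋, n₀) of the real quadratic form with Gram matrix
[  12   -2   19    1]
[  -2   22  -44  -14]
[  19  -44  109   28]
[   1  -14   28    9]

step 0: pivot 12 → sign +
step 1: pivot 65/3 → sign +
step 2: pivot 51/26 → sign +
step 3: pivot 2/85 → sign +
signature = (4, 0, 0)

Answer: (4, 0, 0)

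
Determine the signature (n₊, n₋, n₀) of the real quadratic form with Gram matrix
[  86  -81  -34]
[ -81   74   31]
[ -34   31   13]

step 0: pivot 86 → sign +
step 1: pivot -197/86 → sign −
step 2: pivot 3/197 → sign +
signature = (2, 1, 0)

Answer: (2, 1, 0)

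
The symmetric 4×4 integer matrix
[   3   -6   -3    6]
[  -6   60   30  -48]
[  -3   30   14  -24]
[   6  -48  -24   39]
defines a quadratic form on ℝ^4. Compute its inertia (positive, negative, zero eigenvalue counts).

Answer: (2, 1, 1)

Derivation:
step 0: pivot 3 → sign +
step 1: pivot 48 → sign +
step 2: pivot -1 → sign −
step 3: row/col 3 already zero → sign 0
signature = (2, 1, 1)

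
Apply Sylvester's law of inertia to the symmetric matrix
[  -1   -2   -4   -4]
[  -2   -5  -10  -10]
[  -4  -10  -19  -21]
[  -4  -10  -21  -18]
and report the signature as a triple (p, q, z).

Answer: (2, 2, 0)

Derivation:
step 0: pivot -1 → sign −
step 1: pivot -1 → sign −
step 2: pivot 1 → sign +
step 3: pivot 1 → sign +
signature = (2, 2, 0)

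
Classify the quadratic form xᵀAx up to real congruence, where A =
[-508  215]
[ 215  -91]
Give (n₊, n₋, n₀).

step 0: pivot -508 → sign −
step 1: pivot -3/508 → sign −
signature = (0, 2, 0)

Answer: (0, 2, 0)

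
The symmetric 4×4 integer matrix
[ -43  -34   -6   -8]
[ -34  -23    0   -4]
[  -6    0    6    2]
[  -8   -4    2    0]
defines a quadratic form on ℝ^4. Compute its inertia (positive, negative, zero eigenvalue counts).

Answer: (3, 1, 0)

Derivation:
step 0: pivot -43 → sign −
step 1: pivot 167/43 → sign +
step 2: pivot 174/167 → sign +
step 3: pivot 2/87 → sign +
signature = (3, 1, 0)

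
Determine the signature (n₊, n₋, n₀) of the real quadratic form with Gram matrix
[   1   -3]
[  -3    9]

step 0: pivot 1 → sign +
step 1: row/col 1 already zero → sign 0
signature = (1, 0, 1)

Answer: (1, 0, 1)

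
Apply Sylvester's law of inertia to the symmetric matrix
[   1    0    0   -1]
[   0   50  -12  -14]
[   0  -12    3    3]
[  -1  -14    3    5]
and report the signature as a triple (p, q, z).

step 0: pivot 1 → sign +
step 1: pivot 50 → sign +
step 2: pivot 3/25 → sign +
step 3: pivot -1 → sign −
signature = (3, 1, 0)

Answer: (3, 1, 0)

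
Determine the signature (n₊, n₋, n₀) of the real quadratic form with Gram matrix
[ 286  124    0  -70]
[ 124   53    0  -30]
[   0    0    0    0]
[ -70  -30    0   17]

Answer: (2, 1, 1)

Derivation:
step 0: pivot 286 → sign +
step 1: pivot -109/143 → sign −
step 2: pivot 3/109 → sign +
step 3: row/col 3 already zero → sign 0
signature = (2, 1, 1)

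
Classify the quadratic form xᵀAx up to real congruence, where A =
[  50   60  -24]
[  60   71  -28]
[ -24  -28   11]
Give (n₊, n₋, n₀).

step 0: pivot 50 → sign +
step 1: pivot -1 → sign −
step 2: pivot 3/25 → sign +
signature = (2, 1, 0)

Answer: (2, 1, 0)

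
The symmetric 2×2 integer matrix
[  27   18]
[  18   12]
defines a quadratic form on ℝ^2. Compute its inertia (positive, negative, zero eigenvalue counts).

Answer: (1, 0, 1)

Derivation:
step 0: pivot 27 → sign +
step 1: row/col 1 already zero → sign 0
signature = (1, 0, 1)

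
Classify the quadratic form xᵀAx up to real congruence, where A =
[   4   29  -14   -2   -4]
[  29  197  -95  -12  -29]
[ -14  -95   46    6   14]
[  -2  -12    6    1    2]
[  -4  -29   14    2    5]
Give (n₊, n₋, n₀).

step 0: pivot 4 → sign +
step 1: pivot -53/4 → sign −
step 2: pivot 10/53 → sign +
step 3: pivot 1/5 → sign +
step 4: pivot 1 → sign +
signature = (4, 1, 0)

Answer: (4, 1, 0)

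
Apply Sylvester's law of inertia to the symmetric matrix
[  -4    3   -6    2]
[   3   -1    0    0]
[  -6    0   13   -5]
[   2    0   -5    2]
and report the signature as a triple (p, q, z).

Answer: (3, 1, 0)

Derivation:
step 0: pivot -4 → sign −
step 1: pivot 5/4 → sign +
step 2: pivot 29/5 → sign +
step 3: pivot 1/29 → sign +
signature = (3, 1, 0)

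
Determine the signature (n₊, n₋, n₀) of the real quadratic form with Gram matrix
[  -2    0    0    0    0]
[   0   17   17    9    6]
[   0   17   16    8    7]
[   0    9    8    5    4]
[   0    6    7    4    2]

step 0: pivot -2 → sign −
step 1: pivot 17 → sign +
step 2: pivot -1 → sign −
step 3: pivot 21/17 → sign +
step 4: pivot 6/7 → sign +
signature = (3, 2, 0)

Answer: (3, 2, 0)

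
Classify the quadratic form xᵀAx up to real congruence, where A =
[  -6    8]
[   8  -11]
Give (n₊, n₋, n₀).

Answer: (0, 2, 0)

Derivation:
step 0: pivot -6 → sign −
step 1: pivot -1/3 → sign −
signature = (0, 2, 0)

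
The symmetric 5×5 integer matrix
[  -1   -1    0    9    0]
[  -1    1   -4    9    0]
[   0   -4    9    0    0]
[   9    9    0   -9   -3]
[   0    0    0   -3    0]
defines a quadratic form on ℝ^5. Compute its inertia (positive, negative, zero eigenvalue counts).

Answer: (3, 2, 0)

Derivation:
step 0: pivot -1 → sign −
step 1: pivot 2 → sign +
step 2: pivot 1 → sign +
step 3: pivot 72 → sign +
step 4: pivot -1/8 → sign −
signature = (3, 2, 0)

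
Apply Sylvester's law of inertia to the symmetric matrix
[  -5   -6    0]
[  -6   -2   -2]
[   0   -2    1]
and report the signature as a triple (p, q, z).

Answer: (2, 1, 0)

Derivation:
step 0: pivot -5 → sign −
step 1: pivot 26/5 → sign +
step 2: pivot 3/13 → sign +
signature = (2, 1, 0)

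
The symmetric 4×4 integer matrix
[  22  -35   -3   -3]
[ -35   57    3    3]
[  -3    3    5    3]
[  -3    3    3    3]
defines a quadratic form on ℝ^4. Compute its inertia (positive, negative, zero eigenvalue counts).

Answer: (4, 0, 0)

Derivation:
step 0: pivot 22 → sign +
step 1: pivot 29/22 → sign +
step 2: pivot 64/29 → sign +
step 3: pivot 3/16 → sign +
signature = (4, 0, 0)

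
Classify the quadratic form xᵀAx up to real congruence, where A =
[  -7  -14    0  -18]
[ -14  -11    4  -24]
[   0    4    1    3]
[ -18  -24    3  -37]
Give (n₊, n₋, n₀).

step 0: pivot -7 → sign −
step 1: pivot 17 → sign +
step 2: pivot 1/17 → sign +
step 3: pivot 2/7 → sign +
signature = (3, 1, 0)

Answer: (3, 1, 0)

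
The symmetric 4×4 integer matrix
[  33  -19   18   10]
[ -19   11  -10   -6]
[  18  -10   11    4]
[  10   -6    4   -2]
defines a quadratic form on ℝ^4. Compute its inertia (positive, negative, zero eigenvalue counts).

step 0: pivot 33 → sign +
step 1: pivot 2/33 → sign +
step 2: pivot -1 → sign −
step 3: pivot -6 → sign −
signature = (2, 2, 0)

Answer: (2, 2, 0)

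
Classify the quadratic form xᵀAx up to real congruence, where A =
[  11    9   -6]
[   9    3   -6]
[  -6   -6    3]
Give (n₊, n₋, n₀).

step 0: pivot 11 → sign +
step 1: pivot -48/11 → sign −
step 2: row/col 2 already zero → sign 0
signature = (1, 1, 1)

Answer: (1, 1, 1)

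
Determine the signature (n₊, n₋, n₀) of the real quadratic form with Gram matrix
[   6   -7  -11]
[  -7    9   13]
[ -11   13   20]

Answer: (2, 1, 0)

Derivation:
step 0: pivot 6 → sign +
step 1: pivot 5/6 → sign +
step 2: pivot -1/5 → sign −
signature = (2, 1, 0)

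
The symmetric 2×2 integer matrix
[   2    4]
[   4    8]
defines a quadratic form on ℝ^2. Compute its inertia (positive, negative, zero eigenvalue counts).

step 0: pivot 2 → sign +
step 1: row/col 1 already zero → sign 0
signature = (1, 0, 1)

Answer: (1, 0, 1)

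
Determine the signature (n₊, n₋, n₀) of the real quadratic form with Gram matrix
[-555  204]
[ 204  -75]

Answer: (0, 2, 0)

Derivation:
step 0: pivot -555 → sign −
step 1: pivot -3/185 → sign −
signature = (0, 2, 0)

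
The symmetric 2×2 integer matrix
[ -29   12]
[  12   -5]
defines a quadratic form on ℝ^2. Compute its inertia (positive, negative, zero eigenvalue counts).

Answer: (0, 2, 0)

Derivation:
step 0: pivot -29 → sign −
step 1: pivot -1/29 → sign −
signature = (0, 2, 0)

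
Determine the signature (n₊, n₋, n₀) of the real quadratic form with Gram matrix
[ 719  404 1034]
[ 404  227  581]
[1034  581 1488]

step 0: pivot 719 → sign +
step 1: pivot -3/719 → sign −
step 2: pivot 1 → sign +
signature = (2, 1, 0)

Answer: (2, 1, 0)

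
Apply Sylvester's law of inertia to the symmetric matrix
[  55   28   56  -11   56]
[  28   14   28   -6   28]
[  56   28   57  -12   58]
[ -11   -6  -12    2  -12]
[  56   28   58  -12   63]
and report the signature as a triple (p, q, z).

step 0: pivot 55 → sign +
step 1: pivot -14/55 → sign −
step 2: pivot 1 → sign +
step 3: pivot 3/7 → sign +
step 4: pivot 3 → sign +
signature = (4, 1, 0)

Answer: (4, 1, 0)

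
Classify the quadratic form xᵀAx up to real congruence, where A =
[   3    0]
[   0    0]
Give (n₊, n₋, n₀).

step 0: pivot 3 → sign +
step 1: row/col 1 already zero → sign 0
signature = (1, 0, 1)

Answer: (1, 0, 1)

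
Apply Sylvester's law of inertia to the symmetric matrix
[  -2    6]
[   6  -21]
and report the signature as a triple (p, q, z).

Answer: (0, 2, 0)

Derivation:
step 0: pivot -2 → sign −
step 1: pivot -3 → sign −
signature = (0, 2, 0)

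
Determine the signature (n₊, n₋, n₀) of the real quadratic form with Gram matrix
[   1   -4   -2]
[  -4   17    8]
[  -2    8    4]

Answer: (2, 0, 1)

Derivation:
step 0: pivot 1 → sign +
step 1: pivot 1 → sign +
step 2: row/col 2 already zero → sign 0
signature = (2, 0, 1)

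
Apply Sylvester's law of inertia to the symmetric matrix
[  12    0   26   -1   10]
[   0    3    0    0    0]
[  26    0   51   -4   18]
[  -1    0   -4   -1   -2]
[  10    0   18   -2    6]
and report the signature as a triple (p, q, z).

Answer: (3, 2, 0)

Derivation:
step 0: pivot 12 → sign +
step 1: pivot 3 → sign +
step 2: pivot -16/3 → sign −
step 3: pivot -29/64 → sign −
step 4: pivot 6/29 → sign +
signature = (3, 2, 0)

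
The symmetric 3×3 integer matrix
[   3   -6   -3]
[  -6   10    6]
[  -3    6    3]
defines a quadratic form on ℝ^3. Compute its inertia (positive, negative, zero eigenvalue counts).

step 0: pivot 3 → sign +
step 1: pivot -2 → sign −
step 2: row/col 2 already zero → sign 0
signature = (1, 1, 1)

Answer: (1, 1, 1)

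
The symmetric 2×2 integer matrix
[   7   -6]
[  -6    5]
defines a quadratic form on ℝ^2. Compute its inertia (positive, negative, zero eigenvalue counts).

Answer: (1, 1, 0)

Derivation:
step 0: pivot 7 → sign +
step 1: pivot -1/7 → sign −
signature = (1, 1, 0)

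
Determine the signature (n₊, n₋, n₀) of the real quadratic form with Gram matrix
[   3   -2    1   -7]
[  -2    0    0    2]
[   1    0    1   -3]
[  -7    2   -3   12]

Answer: (2, 2, 0)

Derivation:
step 0: pivot 3 → sign +
step 1: pivot -4/3 → sign −
step 2: pivot 1 → sign +
step 3: pivot -3 → sign −
signature = (2, 2, 0)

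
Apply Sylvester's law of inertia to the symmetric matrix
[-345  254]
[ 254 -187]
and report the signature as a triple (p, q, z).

step 0: pivot -345 → sign −
step 1: pivot 1/345 → sign +
signature = (1, 1, 0)

Answer: (1, 1, 0)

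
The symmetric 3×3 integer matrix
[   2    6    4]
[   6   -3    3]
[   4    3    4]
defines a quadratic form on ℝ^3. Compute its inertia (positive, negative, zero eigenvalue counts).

Answer: (1, 2, 0)

Derivation:
step 0: pivot 2 → sign +
step 1: pivot -21 → sign −
step 2: pivot -1/7 → sign −
signature = (1, 2, 0)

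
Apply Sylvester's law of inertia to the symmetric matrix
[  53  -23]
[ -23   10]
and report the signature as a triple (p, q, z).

step 0: pivot 53 → sign +
step 1: pivot 1/53 → sign +
signature = (2, 0, 0)

Answer: (2, 0, 0)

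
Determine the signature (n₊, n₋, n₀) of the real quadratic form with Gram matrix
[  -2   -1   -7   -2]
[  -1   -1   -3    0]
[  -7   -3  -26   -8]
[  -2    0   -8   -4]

Answer: (0, 3, 1)

Derivation:
step 0: pivot -2 → sign −
step 1: pivot -1/2 → sign −
step 2: pivot -1 → sign −
step 3: row/col 3 already zero → sign 0
signature = (0, 3, 1)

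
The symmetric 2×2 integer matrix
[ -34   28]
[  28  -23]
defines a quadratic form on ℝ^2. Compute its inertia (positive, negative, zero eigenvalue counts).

step 0: pivot -34 → sign −
step 1: pivot 1/17 → sign +
signature = (1, 1, 0)

Answer: (1, 1, 0)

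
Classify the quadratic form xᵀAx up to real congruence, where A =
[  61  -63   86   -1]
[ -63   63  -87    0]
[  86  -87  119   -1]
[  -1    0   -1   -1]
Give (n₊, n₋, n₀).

Answer: (1, 3, 0)

Derivation:
step 0: pivot 61 → sign +
step 1: pivot -126/61 → sign −
step 2: pivot -9/14 → sign −
step 3: pivot -1/9 → sign −
signature = (1, 3, 0)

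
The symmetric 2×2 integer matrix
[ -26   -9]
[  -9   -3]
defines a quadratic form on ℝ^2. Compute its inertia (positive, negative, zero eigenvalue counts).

step 0: pivot -26 → sign −
step 1: pivot 3/26 → sign +
signature = (1, 1, 0)

Answer: (1, 1, 0)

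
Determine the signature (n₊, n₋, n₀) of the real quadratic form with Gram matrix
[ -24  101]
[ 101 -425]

step 0: pivot -24 → sign −
step 1: pivot 1/24 → sign +
signature = (1, 1, 0)

Answer: (1, 1, 0)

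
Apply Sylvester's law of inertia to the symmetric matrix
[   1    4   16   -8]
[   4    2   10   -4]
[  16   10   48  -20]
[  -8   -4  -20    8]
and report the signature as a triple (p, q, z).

Answer: (2, 1, 1)

Derivation:
step 0: pivot 1 → sign +
step 1: pivot -14 → sign −
step 2: pivot 2/7 → sign +
step 3: row/col 3 already zero → sign 0
signature = (2, 1, 1)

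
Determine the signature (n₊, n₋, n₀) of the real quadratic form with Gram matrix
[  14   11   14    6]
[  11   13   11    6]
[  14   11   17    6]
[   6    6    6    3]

step 0: pivot 14 → sign +
step 1: pivot 61/14 → sign +
step 2: pivot 3 → sign +
step 3: pivot 3/61 → sign +
signature = (4, 0, 0)

Answer: (4, 0, 0)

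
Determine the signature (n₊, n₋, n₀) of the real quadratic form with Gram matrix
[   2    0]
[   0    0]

Answer: (1, 0, 1)

Derivation:
step 0: pivot 2 → sign +
step 1: row/col 1 already zero → sign 0
signature = (1, 0, 1)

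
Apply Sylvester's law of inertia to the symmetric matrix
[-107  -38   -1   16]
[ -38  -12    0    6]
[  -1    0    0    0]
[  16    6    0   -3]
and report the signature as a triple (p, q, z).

step 0: pivot -107 → sign −
step 1: pivot 160/107 → sign +
step 2: pivot -3/40 → sign −
step 3: row/col 3 already zero → sign 0
signature = (1, 2, 1)

Answer: (1, 2, 1)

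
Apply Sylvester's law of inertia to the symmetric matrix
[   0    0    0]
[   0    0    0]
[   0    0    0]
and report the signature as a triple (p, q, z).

Answer: (0, 0, 3)

Derivation:
step 0: row/col 0 already zero → sign 0
step 1: row/col 1 already zero → sign 0
step 2: row/col 2 already zero → sign 0
signature = (0, 0, 3)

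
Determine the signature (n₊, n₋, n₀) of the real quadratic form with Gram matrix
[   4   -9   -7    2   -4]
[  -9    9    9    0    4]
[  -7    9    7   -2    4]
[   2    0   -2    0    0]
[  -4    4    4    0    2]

Answer: (3, 2, 0)

Derivation:
step 0: pivot 4 → sign +
step 1: pivot -45/4 → sign −
step 2: pivot -6/5 → sign −
step 3: pivot 2 → sign +
step 4: pivot 2/9 → sign +
signature = (3, 2, 0)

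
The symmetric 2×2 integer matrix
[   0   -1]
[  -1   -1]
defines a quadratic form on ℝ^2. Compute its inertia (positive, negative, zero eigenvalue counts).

step 0: pivot -1 → sign −
step 1: pivot 1 → sign +
signature = (1, 1, 0)

Answer: (1, 1, 0)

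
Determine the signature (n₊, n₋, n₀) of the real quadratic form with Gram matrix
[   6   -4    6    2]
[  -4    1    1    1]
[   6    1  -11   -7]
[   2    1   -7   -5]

Answer: (1, 3, 0)

Derivation:
step 0: pivot 6 → sign +
step 1: pivot -5/3 → sign −
step 2: pivot -2 → sign −
step 3: pivot -2/5 → sign −
signature = (1, 3, 0)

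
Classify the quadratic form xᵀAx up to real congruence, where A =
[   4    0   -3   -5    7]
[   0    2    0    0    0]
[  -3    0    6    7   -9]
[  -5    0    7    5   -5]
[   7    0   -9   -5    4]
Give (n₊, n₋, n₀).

step 0: pivot 4 → sign +
step 1: pivot 2 → sign +
step 2: pivot 15/4 → sign +
step 3: pivot -61/15 → sign −
step 4: pivot 3/61 → sign +
signature = (4, 1, 0)

Answer: (4, 1, 0)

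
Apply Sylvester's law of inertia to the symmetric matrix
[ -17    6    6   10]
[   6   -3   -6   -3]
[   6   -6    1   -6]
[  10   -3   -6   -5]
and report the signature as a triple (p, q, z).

step 0: pivot -17 → sign −
step 1: pivot -15/17 → sign −
step 2: pivot 101/5 → sign +
step 3: pivot 6/101 → sign +
signature = (2, 2, 0)

Answer: (2, 2, 0)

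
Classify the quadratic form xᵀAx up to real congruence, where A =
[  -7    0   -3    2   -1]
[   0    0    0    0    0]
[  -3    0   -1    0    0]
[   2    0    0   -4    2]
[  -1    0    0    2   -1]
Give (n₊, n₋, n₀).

Answer: (1, 2, 2)

Derivation:
step 0: pivot -7 → sign −
step 1: pivot 2/7 → sign +
step 2: pivot -6 → sign −
step 3: row/col 3 already zero → sign 0
step 4: row/col 4 already zero → sign 0
signature = (1, 2, 2)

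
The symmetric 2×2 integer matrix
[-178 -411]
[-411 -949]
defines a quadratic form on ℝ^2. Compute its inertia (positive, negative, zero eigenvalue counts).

Answer: (0, 2, 0)

Derivation:
step 0: pivot -178 → sign −
step 1: pivot -1/178 → sign −
signature = (0, 2, 0)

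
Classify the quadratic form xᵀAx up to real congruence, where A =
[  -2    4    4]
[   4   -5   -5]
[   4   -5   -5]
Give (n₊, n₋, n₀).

step 0: pivot -2 → sign −
step 1: pivot 3 → sign +
step 2: row/col 2 already zero → sign 0
signature = (1, 1, 1)

Answer: (1, 1, 1)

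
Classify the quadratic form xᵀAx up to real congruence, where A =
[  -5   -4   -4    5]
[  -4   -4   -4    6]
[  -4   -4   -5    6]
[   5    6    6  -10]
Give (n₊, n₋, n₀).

step 0: pivot -5 → sign −
step 1: pivot -4/5 → sign −
step 2: pivot -1 → sign −
step 3: row/col 3 already zero → sign 0
signature = (0, 3, 1)

Answer: (0, 3, 1)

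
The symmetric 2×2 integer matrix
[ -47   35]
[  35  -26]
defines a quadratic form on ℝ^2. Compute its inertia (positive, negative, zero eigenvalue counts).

Answer: (1, 1, 0)

Derivation:
step 0: pivot -47 → sign −
step 1: pivot 3/47 → sign +
signature = (1, 1, 0)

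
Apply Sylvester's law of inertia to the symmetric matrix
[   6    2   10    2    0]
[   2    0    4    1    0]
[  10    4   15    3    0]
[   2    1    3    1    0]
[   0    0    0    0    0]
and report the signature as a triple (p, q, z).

Answer: (2, 2, 1)

Derivation:
step 0: pivot 6 → sign +
step 1: pivot -2/3 → sign −
step 2: pivot -1 → sign −
step 3: pivot 1/2 → sign +
step 4: row/col 4 already zero → sign 0
signature = (2, 2, 1)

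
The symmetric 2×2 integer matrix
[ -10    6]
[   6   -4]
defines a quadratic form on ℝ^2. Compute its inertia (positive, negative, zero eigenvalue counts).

step 0: pivot -10 → sign −
step 1: pivot -2/5 → sign −
signature = (0, 2, 0)

Answer: (0, 2, 0)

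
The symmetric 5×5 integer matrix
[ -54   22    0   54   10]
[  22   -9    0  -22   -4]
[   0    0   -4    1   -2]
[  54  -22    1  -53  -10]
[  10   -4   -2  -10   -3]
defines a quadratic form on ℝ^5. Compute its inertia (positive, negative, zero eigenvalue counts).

step 0: pivot -54 → sign −
step 1: pivot -1/27 → sign −
step 2: pivot -4 → sign −
step 3: pivot 5/4 → sign +
step 4: pivot -1/5 → sign −
signature = (1, 4, 0)

Answer: (1, 4, 0)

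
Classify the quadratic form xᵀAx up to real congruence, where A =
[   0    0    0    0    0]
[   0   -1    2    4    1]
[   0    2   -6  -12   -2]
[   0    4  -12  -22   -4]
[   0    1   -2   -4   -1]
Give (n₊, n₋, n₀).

Answer: (1, 2, 2)

Derivation:
step 0: pivot -1 → sign −
step 1: pivot -2 → sign −
step 2: pivot 2 → sign +
step 3: row/col 3 already zero → sign 0
step 4: row/col 4 already zero → sign 0
signature = (1, 2, 2)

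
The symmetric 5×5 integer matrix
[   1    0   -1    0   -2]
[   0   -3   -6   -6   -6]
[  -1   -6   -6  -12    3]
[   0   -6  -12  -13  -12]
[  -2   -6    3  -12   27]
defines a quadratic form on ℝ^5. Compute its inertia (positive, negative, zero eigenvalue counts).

step 0: pivot 1 → sign +
step 1: pivot -3 → sign −
step 2: pivot 5 → sign +
step 3: pivot -1 → sign −
step 4: pivot 6/5 → sign +
signature = (3, 2, 0)

Answer: (3, 2, 0)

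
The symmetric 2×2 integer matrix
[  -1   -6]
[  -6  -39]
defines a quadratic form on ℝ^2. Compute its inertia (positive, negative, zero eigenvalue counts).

Answer: (0, 2, 0)

Derivation:
step 0: pivot -1 → sign −
step 1: pivot -3 → sign −
signature = (0, 2, 0)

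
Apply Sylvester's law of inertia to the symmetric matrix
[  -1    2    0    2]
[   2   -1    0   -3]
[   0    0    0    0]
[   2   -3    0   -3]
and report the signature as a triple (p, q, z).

step 0: pivot -1 → sign −
step 1: pivot 3 → sign +
step 2: pivot 2/3 → sign +
step 3: row/col 3 already zero → sign 0
signature = (2, 1, 1)

Answer: (2, 1, 1)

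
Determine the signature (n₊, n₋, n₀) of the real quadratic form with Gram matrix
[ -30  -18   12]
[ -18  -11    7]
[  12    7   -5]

step 0: pivot -30 → sign −
step 1: pivot -1/5 → sign −
step 2: row/col 2 already zero → sign 0
signature = (0, 2, 1)

Answer: (0, 2, 1)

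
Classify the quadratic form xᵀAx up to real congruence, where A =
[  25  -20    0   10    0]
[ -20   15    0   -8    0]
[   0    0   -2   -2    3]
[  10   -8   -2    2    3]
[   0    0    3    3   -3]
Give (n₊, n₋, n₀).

Answer: (2, 2, 1)

Derivation:
step 0: pivot 25 → sign +
step 1: pivot -1 → sign −
step 2: pivot -2 → sign −
step 3: pivot 3/2 → sign +
step 4: row/col 4 already zero → sign 0
signature = (2, 2, 1)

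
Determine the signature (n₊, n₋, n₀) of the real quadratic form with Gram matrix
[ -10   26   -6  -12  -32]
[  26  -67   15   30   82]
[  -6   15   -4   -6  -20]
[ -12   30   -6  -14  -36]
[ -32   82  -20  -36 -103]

Answer: (2, 3, 0)

Derivation:
step 0: pivot -10 → sign −
step 1: pivot 3/5 → sign +
step 2: pivot -1 → sign −
step 3: pivot -2 → sign −
step 4: pivot 1 → sign +
signature = (2, 3, 0)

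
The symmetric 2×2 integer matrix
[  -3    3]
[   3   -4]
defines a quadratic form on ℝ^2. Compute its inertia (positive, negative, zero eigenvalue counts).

Answer: (0, 2, 0)

Derivation:
step 0: pivot -3 → sign −
step 1: pivot -1 → sign −
signature = (0, 2, 0)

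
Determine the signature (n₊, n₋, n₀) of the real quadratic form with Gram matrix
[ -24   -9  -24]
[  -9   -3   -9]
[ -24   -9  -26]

step 0: pivot -24 → sign −
step 1: pivot 3/8 → sign +
step 2: pivot -2 → sign −
signature = (1, 2, 0)

Answer: (1, 2, 0)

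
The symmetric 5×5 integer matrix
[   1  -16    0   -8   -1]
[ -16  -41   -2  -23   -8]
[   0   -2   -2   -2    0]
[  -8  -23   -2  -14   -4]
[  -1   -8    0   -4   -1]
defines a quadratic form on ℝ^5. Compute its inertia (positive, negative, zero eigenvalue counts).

Answer: (1, 4, 0)

Derivation:
step 0: pivot 1 → sign +
step 1: pivot -297 → sign −
step 2: pivot -590/297 → sign −
step 3: pivot -219/295 → sign −
step 4: pivot -2/73 → sign −
signature = (1, 4, 0)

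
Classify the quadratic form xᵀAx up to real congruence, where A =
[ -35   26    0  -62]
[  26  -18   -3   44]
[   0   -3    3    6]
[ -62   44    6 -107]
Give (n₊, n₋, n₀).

Answer: (2, 2, 0)

Derivation:
step 0: pivot -35 → sign −
step 1: pivot 46/35 → sign +
step 2: pivot -177/46 → sign −
step 3: pivot 3/59 → sign +
signature = (2, 2, 0)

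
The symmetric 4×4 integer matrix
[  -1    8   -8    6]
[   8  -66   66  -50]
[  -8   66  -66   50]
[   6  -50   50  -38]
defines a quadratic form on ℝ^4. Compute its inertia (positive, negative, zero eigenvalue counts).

Answer: (0, 2, 2)

Derivation:
step 0: pivot -1 → sign −
step 1: pivot -2 → sign −
step 2: row/col 2 already zero → sign 0
step 3: row/col 3 already zero → sign 0
signature = (0, 2, 2)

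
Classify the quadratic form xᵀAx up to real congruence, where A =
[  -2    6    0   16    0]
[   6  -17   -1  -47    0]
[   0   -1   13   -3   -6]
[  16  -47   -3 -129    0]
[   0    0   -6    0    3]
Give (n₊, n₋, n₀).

Answer: (3, 2, 0)

Derivation:
step 0: pivot -2 → sign −
step 1: pivot 1 → sign +
step 2: pivot 12 → sign +
step 3: pivot -7/3 → sign −
step 4: pivot 3/7 → sign +
signature = (3, 2, 0)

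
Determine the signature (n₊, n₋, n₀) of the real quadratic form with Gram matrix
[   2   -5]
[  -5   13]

Answer: (2, 0, 0)

Derivation:
step 0: pivot 2 → sign +
step 1: pivot 1/2 → sign +
signature = (2, 0, 0)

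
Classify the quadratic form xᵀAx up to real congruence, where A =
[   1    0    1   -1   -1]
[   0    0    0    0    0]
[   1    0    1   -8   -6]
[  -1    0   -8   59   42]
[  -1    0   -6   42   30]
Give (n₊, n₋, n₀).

Answer: (3, 1, 1)

Derivation:
step 0: pivot 1 → sign +
step 1: pivot 58 → sign +
step 2: pivot -49/58 → sign −
step 3: pivot 1/49 → sign +
step 4: row/col 4 already zero → sign 0
signature = (3, 1, 1)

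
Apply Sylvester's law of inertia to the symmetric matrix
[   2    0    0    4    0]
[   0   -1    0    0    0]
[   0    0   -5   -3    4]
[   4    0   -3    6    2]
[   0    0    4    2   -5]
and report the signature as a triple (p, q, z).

step 0: pivot 2 → sign +
step 1: pivot -1 → sign −
step 2: pivot -5 → sign −
step 3: pivot -1/5 → sign −
step 4: pivot -1 → sign −
signature = (1, 4, 0)

Answer: (1, 4, 0)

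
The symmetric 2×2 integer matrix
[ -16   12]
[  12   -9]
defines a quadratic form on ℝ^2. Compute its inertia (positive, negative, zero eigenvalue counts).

step 0: pivot -16 → sign −
step 1: row/col 1 already zero → sign 0
signature = (0, 1, 1)

Answer: (0, 1, 1)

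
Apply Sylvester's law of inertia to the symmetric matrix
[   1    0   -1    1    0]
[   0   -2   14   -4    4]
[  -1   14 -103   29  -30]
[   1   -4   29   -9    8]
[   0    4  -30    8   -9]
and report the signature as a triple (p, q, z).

Answer: (1, 3, 1)

Derivation:
step 0: pivot 1 → sign +
step 1: pivot -2 → sign −
step 2: pivot -6 → sign −
step 3: pivot -4/3 → sign −
step 4: row/col 4 already zero → sign 0
signature = (1, 3, 1)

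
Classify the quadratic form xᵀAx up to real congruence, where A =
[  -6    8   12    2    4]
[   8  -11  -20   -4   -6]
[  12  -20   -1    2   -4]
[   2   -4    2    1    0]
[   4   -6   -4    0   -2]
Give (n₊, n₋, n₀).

step 0: pivot -6 → sign −
step 1: pivot -1/3 → sign −
step 2: pivot 71 → sign +
step 3: pivot 13/71 → sign +
step 4: pivot -6/13 → sign −
signature = (2, 3, 0)

Answer: (2, 3, 0)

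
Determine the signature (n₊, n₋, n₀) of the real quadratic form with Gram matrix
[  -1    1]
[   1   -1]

Answer: (0, 1, 1)

Derivation:
step 0: pivot -1 → sign −
step 1: row/col 1 already zero → sign 0
signature = (0, 1, 1)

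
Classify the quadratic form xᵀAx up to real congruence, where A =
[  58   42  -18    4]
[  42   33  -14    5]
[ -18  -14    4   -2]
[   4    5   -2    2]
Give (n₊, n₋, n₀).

step 0: pivot 58 → sign +
step 1: pivot 75/29 → sign +
step 2: pivot -146/75 → sign −
step 3: pivot 1/73 → sign +
signature = (3, 1, 0)

Answer: (3, 1, 0)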